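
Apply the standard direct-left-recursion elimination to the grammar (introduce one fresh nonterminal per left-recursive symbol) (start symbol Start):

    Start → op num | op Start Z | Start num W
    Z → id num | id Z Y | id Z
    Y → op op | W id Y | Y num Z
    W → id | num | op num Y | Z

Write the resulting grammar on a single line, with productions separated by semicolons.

Start → op num Start1 | op Start Z Start1; Z → id num | id Z Y | id Z; Y → op op Y1 | W id Y Y1; W → id | num | op num Y | Z; Start1 → num W Start1 | ε; Y1 → num Z Y1 | ε

Directly left-recursive nonterminals: Start, Y.
For Start: α = {num W}, β = {op num, op Start Z}. Rewrite as Start → β Start1 and Start1 → α Start1 | ε.
For Y: α = {num Z}, β = {op op, W id Y}. Rewrite as Y → β Y1 and Y1 → α Y1 | ε.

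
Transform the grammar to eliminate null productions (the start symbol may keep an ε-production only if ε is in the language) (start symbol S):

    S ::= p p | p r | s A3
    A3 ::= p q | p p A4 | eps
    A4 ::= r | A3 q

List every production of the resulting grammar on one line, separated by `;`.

The nullable symbols are {A3}.
ε ∉ L(G), so no ε-production is kept.
Add the nullable-subset variants: S → s A3 gives s A3 | s. A4 → A3 q gives A3 q | q.

S ::= p p | p r | s A3 | s; A3 ::= p q | p p A4; A4 ::= r | A3 q | q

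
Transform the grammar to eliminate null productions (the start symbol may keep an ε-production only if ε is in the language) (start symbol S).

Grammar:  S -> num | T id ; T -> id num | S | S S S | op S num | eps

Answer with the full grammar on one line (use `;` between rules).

Nullable set = {T}.
ε ∉ L(G), so no ε-production is kept.
Add the nullable-subset variants: S → T id gives T id | id.

S -> num | T id | id; T -> id num | S | S S S | op S num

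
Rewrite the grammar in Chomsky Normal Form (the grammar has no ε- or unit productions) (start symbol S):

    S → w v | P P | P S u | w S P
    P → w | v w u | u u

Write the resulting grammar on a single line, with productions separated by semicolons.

Introduce a nonterminal for each terminal appearing in a rule of length ≥ 2: X1 → w, X2 → v, X3 → u.
Binarize each right-hand side of length ≥ 3 by chaining fresh nonterminals (Y1, Y2, …): affected rules were S → P S X3; S → X1 S P; P → X2 X1 X3.

S → X1 X2 | P P | P Y1 | X1 Y2; P → w | X2 Y3 | X3 X3; X1 → w; X2 → v; X3 → u; Y1 → S X3; Y2 → S P; Y3 → X1 X3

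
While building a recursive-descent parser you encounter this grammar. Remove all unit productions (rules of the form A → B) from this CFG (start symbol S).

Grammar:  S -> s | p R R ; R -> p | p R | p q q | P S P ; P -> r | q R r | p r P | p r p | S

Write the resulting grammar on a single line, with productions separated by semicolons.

Unit pairs: P ⇒* {S}.
Replace each nonterminal's rules with the union of the non-unit rules of every nonterminal it unit-derives.

S -> s | p R R; R -> p | p R | p q q | P S P; P -> s | p R R | r | q R r | p r P | p r p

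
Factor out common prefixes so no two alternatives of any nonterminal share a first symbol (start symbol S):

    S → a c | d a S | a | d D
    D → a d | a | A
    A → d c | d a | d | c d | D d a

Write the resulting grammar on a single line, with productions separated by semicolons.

S has alternatives sharing prefix 'a': factor to S → a S' with S' → c | ε.
S has alternatives sharing prefix 'd': factor to S → d S'' with S'' → a S | D.
D has alternatives sharing prefix 'a': factor to D → a D' with D' → d | ε.
A has alternatives sharing prefix 'd': factor to A → d A' with A' → c | a | ε.

S → a S' | d S''; D → A | a D'; A → c d | D d a | d A'; S' → c | ε; S'' → a S | D; D' → d | ε; A' → c | a | ε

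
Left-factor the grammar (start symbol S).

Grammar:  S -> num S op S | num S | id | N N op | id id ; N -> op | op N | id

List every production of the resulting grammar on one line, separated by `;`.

S -> N N op | num S S' | id S''; N -> id | op N'; S' -> op S | ε; S'' -> ε | id; N' -> ε | N

S has alternatives sharing prefix 'num S': factor to S → num S S' with S' → op S | ε.
S has alternatives sharing prefix 'id': factor to S → id S'' with S'' → ε | id.
N has alternatives sharing prefix 'op': factor to N → op N' with N' → ε | N.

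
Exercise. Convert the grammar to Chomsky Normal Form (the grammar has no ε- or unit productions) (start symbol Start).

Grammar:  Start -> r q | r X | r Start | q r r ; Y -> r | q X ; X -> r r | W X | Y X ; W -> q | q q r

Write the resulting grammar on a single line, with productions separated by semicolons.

Start -> X1 X2 | X1 X | X1 Start | X2 Y1; Y -> r | X2 X; X -> X1 X1 | W X | Y X; W -> q | X2 Y2; X1 -> r; X2 -> q; Y1 -> X1 X1; Y2 -> X2 X1

Introduce a nonterminal for each terminal appearing in a rule of length ≥ 2: X1 → r, X2 → q.
Binarize each right-hand side of length ≥ 3 by chaining fresh nonterminals (Y1, Y2, …): affected rules were Start → X2 X1 X1; W → X2 X2 X1.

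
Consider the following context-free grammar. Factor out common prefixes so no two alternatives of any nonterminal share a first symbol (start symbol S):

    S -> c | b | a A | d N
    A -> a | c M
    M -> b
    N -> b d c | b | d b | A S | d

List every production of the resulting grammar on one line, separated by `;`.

N has alternatives sharing prefix 'b': factor to N → b N' with N' → d c | ε.
N has alternatives sharing prefix 'd': factor to N → d N'' with N'' → b | ε.

S -> c | b | a A | d N; A -> a | c M; M -> b; N -> A S | b N' | d N''; N' -> d c | ε; N'' -> b | ε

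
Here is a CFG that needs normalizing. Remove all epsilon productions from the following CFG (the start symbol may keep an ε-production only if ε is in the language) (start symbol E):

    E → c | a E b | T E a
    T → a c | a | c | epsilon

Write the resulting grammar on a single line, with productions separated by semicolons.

E → c | a E b | T E a | E a; T → a c | a | c

Nullable nonterminals: {T}.
ε ∉ L(G), so no ε-production is kept.
Add the nullable-subset variants: E → T E a gives T E a | E a.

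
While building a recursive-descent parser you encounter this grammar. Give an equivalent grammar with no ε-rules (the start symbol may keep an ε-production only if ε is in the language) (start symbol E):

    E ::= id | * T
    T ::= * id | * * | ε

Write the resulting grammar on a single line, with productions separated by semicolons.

E ::= id | * T | *; T ::= * id | * *

Nullable set = {T}.
ε ∉ L(G), so no ε-production is kept.
Add the nullable-subset variants: E → * T gives * T | *.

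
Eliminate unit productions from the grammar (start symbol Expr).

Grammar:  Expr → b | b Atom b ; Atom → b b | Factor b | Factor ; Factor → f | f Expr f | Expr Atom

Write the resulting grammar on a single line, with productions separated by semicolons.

Expr → b | b Atom b; Atom → b b | Factor b | f | f Expr f | Expr Atom; Factor → f | f Expr f | Expr Atom

Unit pairs: Atom ⇒* {Factor}.
Replace each nonterminal's rules with the union of the non-unit rules of every nonterminal it unit-derives.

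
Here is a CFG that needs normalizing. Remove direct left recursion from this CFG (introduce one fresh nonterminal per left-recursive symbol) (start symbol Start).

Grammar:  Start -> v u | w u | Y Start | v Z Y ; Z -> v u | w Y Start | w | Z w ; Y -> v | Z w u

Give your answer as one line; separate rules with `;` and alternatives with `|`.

Left recursion appears on Z.
For Z: α = {w}, β = {v u, w Y Start, w}. Rewrite as Z → β Z1 and Z1 → α Z1 | ε.

Start -> v u | w u | Y Start | v Z Y; Z -> v u Z1 | w Y Start Z1 | w Z1; Y -> v | Z w u; Z1 -> w Z1 | ε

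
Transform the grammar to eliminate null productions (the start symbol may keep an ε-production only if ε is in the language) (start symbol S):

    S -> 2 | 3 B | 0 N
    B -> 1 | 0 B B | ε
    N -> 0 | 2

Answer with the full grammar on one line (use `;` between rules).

The nullable symbols are {B}.
ε ∉ L(G), so no ε-production is kept.
For each production, add variants omitting each subset of nullable occurrences: S → 3 B gives 3 B | 3. B → 0 B B gives 0 B B | 0 B | 0.

S -> 2 | 3 B | 3 | 0 N; B -> 1 | 0 B B | 0 B | 0; N -> 0 | 2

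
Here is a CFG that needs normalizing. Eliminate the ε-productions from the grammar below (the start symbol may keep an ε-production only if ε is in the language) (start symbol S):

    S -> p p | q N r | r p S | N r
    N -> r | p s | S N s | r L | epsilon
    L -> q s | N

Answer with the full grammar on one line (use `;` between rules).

S -> p p | q N r | q r | r p S | N r | r; N -> r | p s | S N s | S s | r L; L -> q s | N

The nullable symbols are {L, N}.
ε ∉ L(G), so no ε-production is kept.
For each production, add variants omitting each subset of nullable occurrences: S → q N r gives q N r | q r. S → N r gives N r | r. N → S N s gives S N s | S s.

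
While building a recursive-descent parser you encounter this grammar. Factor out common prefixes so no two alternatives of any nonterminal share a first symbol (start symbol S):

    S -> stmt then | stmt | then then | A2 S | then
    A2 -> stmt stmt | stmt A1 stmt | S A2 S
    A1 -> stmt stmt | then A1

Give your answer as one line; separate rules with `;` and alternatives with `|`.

S -> A2 S | stmt S' | then S''; A2 -> S A2 S | stmt A2'; A1 -> stmt stmt | then A1; S' -> then | eps; S'' -> then | eps; A2' -> stmt | A1 stmt

S has alternatives sharing prefix 'stmt': factor to S → stmt S' with S' → then | ε.
S has alternatives sharing prefix 'then': factor to S → then S'' with S'' → then | ε.
A2 has alternatives sharing prefix 'stmt': factor to A2 → stmt A2' with A2' → stmt | A1 stmt.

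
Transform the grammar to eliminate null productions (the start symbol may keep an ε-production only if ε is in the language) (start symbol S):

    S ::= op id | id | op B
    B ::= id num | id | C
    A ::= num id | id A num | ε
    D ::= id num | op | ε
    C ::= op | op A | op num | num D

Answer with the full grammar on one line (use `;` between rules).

Nullable nonterminals: {A, D}.
ε ∉ L(G), so no ε-production is kept.
Add the nullable-subset variants: A → id A num gives id A num | id num. C → num D gives num D | num.

S ::= op id | id | op B; B ::= id num | id | C; A ::= num id | id A num | id num; D ::= id num | op; C ::= op | op A | op num | num D | num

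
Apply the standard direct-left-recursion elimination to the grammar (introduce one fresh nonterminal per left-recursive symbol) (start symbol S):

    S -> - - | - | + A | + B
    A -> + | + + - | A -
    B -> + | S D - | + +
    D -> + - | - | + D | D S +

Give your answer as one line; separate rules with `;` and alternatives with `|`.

S -> - - | - | + A | + B; A -> + A' | + + - A'; B -> + | S D - | + +; D -> + - D' | - D' | + D D'; A' -> - A' | ε; D' -> S + D' | ε

Directly left-recursive nonterminals: A, D.
For A: α = {-}, β = {+, + + -}. Rewrite as A → β A' and A' → α A' | ε.
For D: α = {S +}, β = {+ -, -, + D}. Rewrite as D → β D' and D' → α D' | ε.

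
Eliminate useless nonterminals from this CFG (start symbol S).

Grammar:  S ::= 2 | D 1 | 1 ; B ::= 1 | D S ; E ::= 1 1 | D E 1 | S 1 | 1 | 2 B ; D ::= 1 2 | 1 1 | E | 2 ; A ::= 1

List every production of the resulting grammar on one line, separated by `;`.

S ::= 2 | D 1 | 1; B ::= 1 | D S; E ::= 1 1 | D E 1 | S 1 | 1 | 2 B; D ::= 1 2 | 1 1 | E | 2

Generating nonterminals: {A, B, D, E, S}.
Reachable from S after that: {B, D, E, S}.
Removed useless symbols: {A} and every production mentioning them.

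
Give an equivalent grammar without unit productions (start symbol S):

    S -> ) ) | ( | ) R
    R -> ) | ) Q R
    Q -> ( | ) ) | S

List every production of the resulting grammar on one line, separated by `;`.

S -> ) ) | ( | ) R; R -> ) | ) Q R; Q -> ) ) | ( | ) R

Unit pairs: Q ⇒* {S}.
Replace each nonterminal's rules with the union of the non-unit rules of every nonterminal it unit-derives.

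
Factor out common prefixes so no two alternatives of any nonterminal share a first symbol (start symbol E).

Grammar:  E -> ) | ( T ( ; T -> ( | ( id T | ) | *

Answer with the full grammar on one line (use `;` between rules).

E -> ) | ( T (; T -> ) | * | ( T'; T' -> ε | id T

T has alternatives sharing prefix '(': factor to T → ( T' with T' → ε | id T.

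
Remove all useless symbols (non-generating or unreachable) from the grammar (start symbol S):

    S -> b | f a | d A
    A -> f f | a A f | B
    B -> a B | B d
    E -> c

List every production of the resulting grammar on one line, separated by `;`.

Generating nonterminals: {A, E, S}.
Reachable from S after that: {A, S}.
Removed useless symbols: {B, E} and every production mentioning them.

S -> b | f a | d A; A -> f f | a A f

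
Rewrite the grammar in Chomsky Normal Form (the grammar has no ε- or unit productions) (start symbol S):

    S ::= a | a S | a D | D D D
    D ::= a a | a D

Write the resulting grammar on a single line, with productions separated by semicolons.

Introduce a nonterminal for each terminal appearing in a rule of length ≥ 2: X1 → a.
Binarize each right-hand side of length ≥ 3 by chaining fresh nonterminals (Y1, Y2, …): affected rules were S → D D D.

S ::= a | X1 S | X1 D | D Y1; D ::= X1 X1 | X1 D; X1 ::= a; Y1 ::= D D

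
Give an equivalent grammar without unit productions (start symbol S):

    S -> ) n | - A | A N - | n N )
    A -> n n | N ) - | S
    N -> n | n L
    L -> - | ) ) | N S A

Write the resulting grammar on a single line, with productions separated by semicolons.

Unit pairs: A ⇒* {S}.
Replace each nonterminal's rules with the union of the non-unit rules of every nonterminal it unit-derives.

S -> ) n | - A | A N - | n N ); A -> ) n | - A | A N - | n N ) | n n | N ) -; N -> n | n L; L -> - | ) ) | N S A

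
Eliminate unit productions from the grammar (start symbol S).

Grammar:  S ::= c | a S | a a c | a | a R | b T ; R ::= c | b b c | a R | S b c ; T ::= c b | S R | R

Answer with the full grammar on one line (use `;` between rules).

Unit pairs: T ⇒* {R}.
For every A with A ⇒* B via unit rules, add B's non-unit alternatives to A; then delete every rule of the form X → Y.

S ::= c | a S | a a c | a | a R | b T; R ::= c | b b c | a R | S b c; T ::= c | b b c | a R | S b c | c b | S R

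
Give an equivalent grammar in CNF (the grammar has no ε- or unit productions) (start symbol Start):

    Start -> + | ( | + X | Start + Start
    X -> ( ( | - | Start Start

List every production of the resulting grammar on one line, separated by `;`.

Introduce a nonterminal for each terminal appearing in a rule of length ≥ 2: X1 → +, X2 → (.
Binarize each right-hand side of length ≥ 3 by chaining fresh nonterminals (Y1, Y2, …): affected rules were Start → Start X1 Start.

Start -> + | ( | X1 X | Start Y1; X -> X2 X2 | - | Start Start; X1 -> +; X2 -> (; Y1 -> X1 Start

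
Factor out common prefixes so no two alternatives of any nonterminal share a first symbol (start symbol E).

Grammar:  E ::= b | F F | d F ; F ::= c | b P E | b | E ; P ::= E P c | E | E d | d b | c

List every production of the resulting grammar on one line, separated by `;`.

E ::= b | F F | d F; F ::= c | E | b F'; P ::= d b | c | E P'; F' ::= P E | ε; P' ::= P c | ε | d

F has alternatives sharing prefix 'b': factor to F → b F' with F' → P E | ε.
P has alternatives sharing prefix 'E': factor to P → E P' with P' → P c | ε | d.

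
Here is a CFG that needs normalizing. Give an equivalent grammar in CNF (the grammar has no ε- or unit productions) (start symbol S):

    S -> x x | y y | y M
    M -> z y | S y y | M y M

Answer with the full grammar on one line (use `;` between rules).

S -> X1 X1 | X2 X2 | X2 M; M -> X3 X2 | S Y1 | M Y2; X1 -> x; X2 -> y; X3 -> z; Y1 -> X2 X2; Y2 -> X2 M

Introduce a nonterminal for each terminal appearing in a rule of length ≥ 2: X1 → x, X2 → y, X3 → z.
Binarize each right-hand side of length ≥ 3 by chaining fresh nonterminals (Y1, Y2, …): affected rules were M → S X2 X2; M → M X2 M.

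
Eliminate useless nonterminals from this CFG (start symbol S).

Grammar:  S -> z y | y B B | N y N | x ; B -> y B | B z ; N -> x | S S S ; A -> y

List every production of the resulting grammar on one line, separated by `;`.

S -> z y | N y N | x; N -> x | S S S

Generating nonterminals: {A, N, S}.
Reachable from S after that: {N, S}.
Removed useless symbols: {A, B} and every production mentioning them.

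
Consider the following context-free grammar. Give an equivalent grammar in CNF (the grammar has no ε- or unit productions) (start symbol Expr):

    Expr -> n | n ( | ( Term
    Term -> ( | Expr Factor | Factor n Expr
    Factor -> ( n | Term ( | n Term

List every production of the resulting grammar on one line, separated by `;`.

Introduce a nonterminal for each terminal appearing in a rule of length ≥ 2: X1 → n, X2 → (.
Binarize each right-hand side of length ≥ 3 by chaining fresh nonterminals (Y1, Y2, …): affected rules were Term → Factor X1 Expr.

Expr -> n | X1 X2 | X2 Term; Term -> ( | Expr Factor | Factor Y1; Factor -> X2 X1 | Term X2 | X1 Term; X1 -> n; X2 -> (; Y1 -> X1 Expr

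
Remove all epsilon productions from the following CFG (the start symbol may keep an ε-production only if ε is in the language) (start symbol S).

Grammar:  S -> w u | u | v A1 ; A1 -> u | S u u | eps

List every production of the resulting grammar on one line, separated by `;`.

S -> w u | u | v A1 | v; A1 -> u | S u u

Nullable set = {A1}.
ε ∉ L(G), so no ε-production is kept.
Add the nullable-subset variants: S → v A1 gives v A1 | v.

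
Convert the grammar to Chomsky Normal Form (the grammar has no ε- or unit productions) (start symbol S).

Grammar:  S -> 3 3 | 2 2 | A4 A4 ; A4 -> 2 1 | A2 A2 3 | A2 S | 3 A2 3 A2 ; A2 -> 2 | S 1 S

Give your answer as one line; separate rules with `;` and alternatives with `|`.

Introduce a nonterminal for each terminal appearing in a rule of length ≥ 2: X1 → 3, X2 → 2, X3 → 1.
Binarize each right-hand side of length ≥ 3 by chaining fresh nonterminals (Y1, Y2, …): affected rules were A4 → A2 A2 X1; A4 → X1 A2 X1 A2; A2 → S X3 S.

S -> X1 X1 | X2 X2 | A4 A4; A4 -> X2 X3 | A2 Y1 | A2 S | X1 Y2; A2 -> 2 | S Y4; X1 -> 3; X2 -> 2; X3 -> 1; Y1 -> A2 X1; Y2 -> A2 Y3; Y3 -> X1 A2; Y4 -> X3 S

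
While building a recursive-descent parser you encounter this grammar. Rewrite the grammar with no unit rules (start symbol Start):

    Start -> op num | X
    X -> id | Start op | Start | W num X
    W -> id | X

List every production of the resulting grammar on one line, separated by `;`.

Start -> op num | id | Start op | W num X; X -> op num | id | Start op | W num X; W -> op num | id | Start op | W num X

Unit pairs: Start ⇒* {X}; W ⇒* {Start, X}; X ⇒* {Start}.
For each unit pair (A, B), copy every non-unit production of B to A, then drop all unit productions.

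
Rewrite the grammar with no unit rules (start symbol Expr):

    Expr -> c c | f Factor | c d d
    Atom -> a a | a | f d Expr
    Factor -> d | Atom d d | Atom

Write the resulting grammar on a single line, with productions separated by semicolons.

Unit pairs: Factor ⇒* {Atom}.
For every A with A ⇒* B via unit rules, add B's non-unit alternatives to A; then delete every rule of the form X → Y.

Expr -> c c | f Factor | c d d; Atom -> a a | a | f d Expr; Factor -> a a | a | f d Expr | d | Atom d d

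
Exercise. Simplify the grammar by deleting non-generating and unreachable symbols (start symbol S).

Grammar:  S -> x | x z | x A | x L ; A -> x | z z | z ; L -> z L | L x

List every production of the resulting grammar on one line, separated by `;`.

S -> x | x z | x A; A -> x | z z | z

Generating nonterminals: {A, S}.
Reachable from S after that: {A, S}.
Removed useless symbols: {L} and every production mentioning them.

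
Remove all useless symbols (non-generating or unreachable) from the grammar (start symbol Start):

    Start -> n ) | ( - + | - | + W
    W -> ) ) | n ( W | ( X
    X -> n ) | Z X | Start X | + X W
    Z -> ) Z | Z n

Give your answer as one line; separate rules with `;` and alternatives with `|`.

Generating nonterminals: {Start, W, X}.
Reachable from Start after that: {Start, W, X}.
Removed useless symbols: {Z} and every production mentioning them.

Start -> n ) | ( - + | - | + W; W -> ) ) | n ( W | ( X; X -> n ) | Start X | + X W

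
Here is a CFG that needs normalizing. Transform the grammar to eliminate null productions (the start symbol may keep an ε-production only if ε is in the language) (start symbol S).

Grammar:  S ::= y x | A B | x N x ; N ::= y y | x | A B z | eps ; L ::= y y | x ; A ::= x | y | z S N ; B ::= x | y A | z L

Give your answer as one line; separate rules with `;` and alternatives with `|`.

S ::= y x | A B | x N x | x x; N ::= y y | x | A B z; L ::= y y | x; A ::= x | y | z S N | z S; B ::= x | y A | z L

The nullable symbols are {N}.
ε ∉ L(G), so no ε-production is kept.
For each production, add variants omitting each subset of nullable occurrences: S → x N x gives x N x | x x. A → z S N gives z S N | z S.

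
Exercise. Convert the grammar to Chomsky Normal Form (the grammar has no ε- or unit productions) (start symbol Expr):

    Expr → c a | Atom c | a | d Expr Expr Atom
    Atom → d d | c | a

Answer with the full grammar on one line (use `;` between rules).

Introduce a nonterminal for each terminal appearing in a rule of length ≥ 2: X1 → c, X2 → a, X3 → d.
Binarize each right-hand side of length ≥ 3 by chaining fresh nonterminals (Y1, Y2, …): affected rules were Expr → X3 Expr Expr Atom.

Expr → X1 X2 | Atom X1 | a | X3 Y1; Atom → X3 X3 | c | a; X1 → c; X2 → a; X3 → d; Y1 → Expr Y2; Y2 → Expr Atom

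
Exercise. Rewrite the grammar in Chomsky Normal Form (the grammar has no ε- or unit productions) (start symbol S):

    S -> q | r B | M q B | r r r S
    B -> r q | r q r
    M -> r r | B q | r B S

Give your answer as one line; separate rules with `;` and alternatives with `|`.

Introduce a nonterminal for each terminal appearing in a rule of length ≥ 2: X1 → r, X2 → q.
Binarize each right-hand side of length ≥ 3 by chaining fresh nonterminals (Y1, Y2, …): affected rules were S → M X2 B; S → X1 X1 X1 S; B → X1 X2 X1; M → X1 B S.

S -> q | X1 B | M Y1 | X1 Y2; B -> X1 X2 | X1 Y4; M -> X1 X1 | B X2 | X1 Y5; X1 -> r; X2 -> q; Y1 -> X2 B; Y2 -> X1 Y3; Y3 -> X1 S; Y4 -> X2 X1; Y5 -> B S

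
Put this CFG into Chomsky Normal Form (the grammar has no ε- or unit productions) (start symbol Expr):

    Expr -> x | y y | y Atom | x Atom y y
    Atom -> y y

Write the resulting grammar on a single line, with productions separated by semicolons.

Expr -> x | X1 X1 | X1 Atom | X2 Y1; Atom -> X1 X1; X1 -> y; X2 -> x; Y1 -> Atom Y2; Y2 -> X1 X1

Introduce a nonterminal for each terminal appearing in a rule of length ≥ 2: X1 → y, X2 → x.
Binarize each right-hand side of length ≥ 3 by chaining fresh nonterminals (Y1, Y2, …): affected rules were Expr → X2 Atom X1 X1.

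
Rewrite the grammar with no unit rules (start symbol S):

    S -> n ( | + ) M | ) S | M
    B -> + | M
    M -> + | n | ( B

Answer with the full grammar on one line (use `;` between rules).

S -> n ( | + ) M | ) S | + | n | ( B; B -> + | n | ( B; M -> + | n | ( B

Unit pairs: B ⇒* {M}; S ⇒* {M}.
Replace each nonterminal's rules with the union of the non-unit rules of every nonterminal it unit-derives.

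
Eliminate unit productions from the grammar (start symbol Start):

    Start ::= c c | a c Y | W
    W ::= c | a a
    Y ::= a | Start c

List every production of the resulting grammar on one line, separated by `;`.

Unit pairs: Start ⇒* {W}.
Replace each nonterminal's rules with the union of the non-unit rules of every nonterminal it unit-derives.

Start ::= c c | a c Y | c | a a; W ::= c | a a; Y ::= a | Start c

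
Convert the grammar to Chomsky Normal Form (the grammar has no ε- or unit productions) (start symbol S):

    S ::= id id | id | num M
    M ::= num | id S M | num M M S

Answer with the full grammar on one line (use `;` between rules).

S ::= X1 X1 | id | X2 M; M ::= num | X1 Y1 | X2 Y2; X1 ::= id; X2 ::= num; Y1 ::= S M; Y2 ::= M Y3; Y3 ::= M S

Introduce a nonterminal for each terminal appearing in a rule of length ≥ 2: X1 → id, X2 → num.
Binarize each right-hand side of length ≥ 3 by chaining fresh nonterminals (Y1, Y2, …): affected rules were M → X1 S M; M → X2 M M S.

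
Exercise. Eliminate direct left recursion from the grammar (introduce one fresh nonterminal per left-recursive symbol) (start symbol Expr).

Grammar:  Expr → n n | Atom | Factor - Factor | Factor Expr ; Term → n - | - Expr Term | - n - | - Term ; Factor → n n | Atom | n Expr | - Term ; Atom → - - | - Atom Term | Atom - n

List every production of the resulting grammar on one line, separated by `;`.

Atom is directly left-recursive.
For Atom: α = {- n}, β = {- -, - Atom Term}. Rewrite as Atom → β Atom1 and Atom1 → α Atom1 | ε.

Expr → n n | Atom | Factor - Factor | Factor Expr; Term → n - | - Expr Term | - n - | - Term; Factor → n n | Atom | n Expr | - Term; Atom → - - Atom1 | - Atom Term Atom1; Atom1 → - n Atom1 | ε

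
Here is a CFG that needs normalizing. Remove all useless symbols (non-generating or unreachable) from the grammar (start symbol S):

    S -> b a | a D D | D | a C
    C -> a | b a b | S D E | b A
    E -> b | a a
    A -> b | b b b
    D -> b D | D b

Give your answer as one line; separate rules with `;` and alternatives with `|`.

S -> b a | a C; C -> a | b a b | b A; A -> b | b b b

Generating nonterminals: {A, C, E, S}.
Reachable from S after that: {A, C, S}.
Removed useless symbols: {D, E} and every production mentioning them.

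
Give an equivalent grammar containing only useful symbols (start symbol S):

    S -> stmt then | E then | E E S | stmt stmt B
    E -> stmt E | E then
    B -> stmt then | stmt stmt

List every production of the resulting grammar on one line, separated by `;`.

Generating nonterminals: {B, S}.
Reachable from S after that: {B, S}.
Removed useless symbols: {E} and every production mentioning them.

S -> stmt then | stmt stmt B; B -> stmt then | stmt stmt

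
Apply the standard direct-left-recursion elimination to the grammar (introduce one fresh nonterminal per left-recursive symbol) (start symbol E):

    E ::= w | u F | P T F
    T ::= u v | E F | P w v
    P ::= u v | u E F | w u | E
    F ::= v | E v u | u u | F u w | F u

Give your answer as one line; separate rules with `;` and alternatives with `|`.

F is directly left-recursive.
For F: α = {u w, u}, β = {v, E v u, u u}. Rewrite as F → β F' and F' → α F' | ε.

E ::= w | u F | P T F; T ::= u v | E F | P w v; P ::= u v | u E F | w u | E; F ::= v F' | E v u F' | u u F'; F' ::= u w F' | u F' | ε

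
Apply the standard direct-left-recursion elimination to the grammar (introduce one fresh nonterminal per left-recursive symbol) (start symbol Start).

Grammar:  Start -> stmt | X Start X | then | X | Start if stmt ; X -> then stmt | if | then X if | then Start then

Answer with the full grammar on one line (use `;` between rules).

Start -> stmt Start1 | X Start X Start1 | then Start1 | X Start1; X -> then stmt | if | then X if | then Start then; Start1 -> if stmt Start1 | ε

Left recursion appears on Start.
For Start: α = {if stmt}, β = {stmt, X Start X, then, X}. Rewrite as Start → β Start1 and Start1 → α Start1 | ε.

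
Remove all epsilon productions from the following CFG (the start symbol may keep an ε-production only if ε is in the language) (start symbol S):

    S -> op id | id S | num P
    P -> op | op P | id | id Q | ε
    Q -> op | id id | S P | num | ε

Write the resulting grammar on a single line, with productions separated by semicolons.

S -> op id | id S | num P | num; P -> op | op P | id | id Q; Q -> op | id id | S P | S | num

Nullable set = {P, Q}.
ε ∉ L(G), so no ε-production is kept.
Add the nullable-subset variants: S → num P gives num P | num. Q → S P gives S P | S.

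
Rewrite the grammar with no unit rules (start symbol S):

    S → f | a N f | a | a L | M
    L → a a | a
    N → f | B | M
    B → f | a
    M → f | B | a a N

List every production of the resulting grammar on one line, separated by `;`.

S → f | a | a N f | a L | a a N; L → a a | a; N → f | a | a a N; B → f | a; M → f | a | a a N

Unit pairs: M ⇒* {B}; N ⇒* {B, M}; S ⇒* {B, M}.
For every A with A ⇒* B via unit rules, add B's non-unit alternatives to A; then delete every rule of the form X → Y.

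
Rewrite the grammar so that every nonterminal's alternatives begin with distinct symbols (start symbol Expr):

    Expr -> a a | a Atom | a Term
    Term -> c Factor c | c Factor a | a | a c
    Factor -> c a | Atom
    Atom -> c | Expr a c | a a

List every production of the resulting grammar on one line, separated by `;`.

Expr has alternatives sharing prefix 'a': factor to Expr → a Expr1 with Expr1 → a | Atom | Term.
Term has alternatives sharing prefix 'c Factor': factor to Term → c Factor Term1 with Term1 → c | a.
Term has alternatives sharing prefix 'a': factor to Term → a Term2 with Term2 → ε | c.

Expr -> a Expr1; Term -> c Factor Term1 | a Term2; Factor -> c a | Atom; Atom -> c | Expr a c | a a; Expr1 -> a | Atom | Term; Term1 -> c | a; Term2 -> ε | c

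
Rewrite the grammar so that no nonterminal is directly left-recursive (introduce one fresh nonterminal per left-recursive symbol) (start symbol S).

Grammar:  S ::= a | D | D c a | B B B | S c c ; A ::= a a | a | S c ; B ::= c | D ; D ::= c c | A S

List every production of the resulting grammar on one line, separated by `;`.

S ::= a S' | D S' | D c a S' | B B B S'; A ::= a a | a | S c; B ::= c | D; D ::= c c | A S; S' ::= c c S' | ε

Left recursion appears on S.
For S: α = {c c}, β = {a, D, D c a, B B B}. Rewrite as S → β S' and S' → α S' | ε.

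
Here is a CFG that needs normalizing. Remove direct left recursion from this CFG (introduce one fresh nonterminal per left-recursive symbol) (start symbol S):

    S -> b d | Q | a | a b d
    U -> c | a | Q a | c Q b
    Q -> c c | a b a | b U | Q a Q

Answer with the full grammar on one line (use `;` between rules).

Left recursion appears on Q.
For Q: α = {a Q}, β = {c c, a b a, b U}. Rewrite as Q → β Q' and Q' → α Q' | ε.

S -> b d | Q | a | a b d; U -> c | a | Q a | c Q b; Q -> c c Q' | a b a Q' | b U Q'; Q' -> a Q Q' | ε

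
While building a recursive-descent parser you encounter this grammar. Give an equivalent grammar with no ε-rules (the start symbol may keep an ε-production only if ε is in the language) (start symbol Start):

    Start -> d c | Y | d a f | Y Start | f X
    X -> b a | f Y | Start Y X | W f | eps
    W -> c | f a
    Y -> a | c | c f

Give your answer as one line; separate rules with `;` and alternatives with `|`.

Nullable set = {X}.
ε ∉ L(G), so no ε-production is kept.
Add the nullable-subset variants: Start → f X gives f X | f. X → Start Y X gives Start Y X | Start Y.

Start -> d c | Y | d a f | Y Start | f X | f; X -> b a | f Y | Start Y X | Start Y | W f; W -> c | f a; Y -> a | c | c f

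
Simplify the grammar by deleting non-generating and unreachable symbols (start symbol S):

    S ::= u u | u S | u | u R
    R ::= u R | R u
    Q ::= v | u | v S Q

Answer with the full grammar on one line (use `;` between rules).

S ::= u u | u S | u

Generating nonterminals: {Q, S}.
Reachable from S after that: {S}.
Removed useless symbols: {Q, R} and every production mentioning them.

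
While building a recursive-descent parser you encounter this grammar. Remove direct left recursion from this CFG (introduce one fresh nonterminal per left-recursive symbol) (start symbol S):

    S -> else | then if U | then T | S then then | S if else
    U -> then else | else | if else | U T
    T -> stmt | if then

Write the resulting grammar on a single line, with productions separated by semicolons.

S, U are directly left-recursive.
For S: α = {then then, if else}, β = {else, then if U, then T}. Rewrite as S → β S' and S' → α S' | ε.
For U: α = {T}, β = {then else, else, if else}. Rewrite as U → β U' and U' → α U' | ε.

S -> else S' | then if U S' | then T S'; U -> then else U' | else U' | if else U'; T -> stmt | if then; S' -> then then S' | if else S' | eps; U' -> T U' | eps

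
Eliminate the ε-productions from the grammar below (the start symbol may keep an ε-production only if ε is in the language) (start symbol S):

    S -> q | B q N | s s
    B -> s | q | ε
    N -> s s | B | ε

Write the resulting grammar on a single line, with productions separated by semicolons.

Nullable set = {B, N}.
ε ∉ L(G), so no ε-production is kept.
Add the nullable-subset variants: S → B q N gives B q N | B q | q N.

S -> q | B q N | B q | q N | s s; B -> s | q; N -> s s | B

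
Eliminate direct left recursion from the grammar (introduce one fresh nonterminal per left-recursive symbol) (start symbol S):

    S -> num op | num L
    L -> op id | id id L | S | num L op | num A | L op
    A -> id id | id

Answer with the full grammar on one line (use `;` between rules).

S -> num op | num L; L -> op id L' | id id L L' | S L' | num L op L' | num A L'; A -> id id | id; L' -> op L' | ε

Left recursion appears on L.
For L: α = {op}, β = {op id, id id L, S, num L op, num A}. Rewrite as L → β L' and L' → α L' | ε.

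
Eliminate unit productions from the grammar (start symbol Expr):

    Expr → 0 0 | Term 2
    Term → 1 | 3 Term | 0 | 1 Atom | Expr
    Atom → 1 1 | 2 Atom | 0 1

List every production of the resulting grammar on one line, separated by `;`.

Unit pairs: Term ⇒* {Expr}.
For each unit pair (A, B), copy every non-unit production of B to A, then drop all unit productions.

Expr → 0 0 | Term 2; Term → 1 | 3 Term | 0 | 1 Atom | 0 0 | Term 2; Atom → 1 1 | 2 Atom | 0 1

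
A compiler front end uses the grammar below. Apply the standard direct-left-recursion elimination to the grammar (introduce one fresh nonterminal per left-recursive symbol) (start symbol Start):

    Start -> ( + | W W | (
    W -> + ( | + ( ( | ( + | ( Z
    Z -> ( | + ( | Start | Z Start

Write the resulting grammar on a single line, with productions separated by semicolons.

Start -> ( + | W W | (; W -> + ( | + ( ( | ( + | ( Z; Z -> ( Z1 | + ( Z1 | Start Z1; Z1 -> Start Z1 | epsilon

Left recursion appears on Z.
For Z: α = {Start}, β = {(, + (, Start}. Rewrite as Z → β Z1 and Z1 → α Z1 | ε.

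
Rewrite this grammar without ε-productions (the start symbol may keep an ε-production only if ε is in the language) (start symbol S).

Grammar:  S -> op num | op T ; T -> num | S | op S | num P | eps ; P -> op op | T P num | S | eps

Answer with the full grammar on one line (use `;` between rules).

The nullable symbols are {P, T}.
ε ∉ L(G), so no ε-production is kept.
Add the nullable-subset variants: S → op T gives op T | op. P → T P num gives T P num | T num | P num | num.

S -> op num | op T | op; T -> num | S | op S | num P; P -> op op | T P num | T num | P num | num | S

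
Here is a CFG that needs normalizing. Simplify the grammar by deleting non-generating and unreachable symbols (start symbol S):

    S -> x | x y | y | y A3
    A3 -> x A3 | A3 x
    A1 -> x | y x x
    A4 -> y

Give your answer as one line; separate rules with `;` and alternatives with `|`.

Generating nonterminals: {A1, A4, S}.
Reachable from S after that: {S}.
Removed useless symbols: {A1, A3, A4} and every production mentioning them.

S -> x | x y | y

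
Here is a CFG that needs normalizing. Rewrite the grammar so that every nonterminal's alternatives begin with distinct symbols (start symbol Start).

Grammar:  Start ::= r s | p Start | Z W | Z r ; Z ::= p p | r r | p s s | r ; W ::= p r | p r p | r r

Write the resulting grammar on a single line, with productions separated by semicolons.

Start has alternatives sharing prefix 'Z': factor to Start → Z Start1 with Start1 → W | r.
Z has alternatives sharing prefix 'p': factor to Z → p Z1 with Z1 → p | s s.
Z has alternatives sharing prefix 'r': factor to Z → r Z2 with Z2 → r | ε.
W has alternatives sharing prefix 'p r': factor to W → p r W1 with W1 → ε | p.

Start ::= r s | p Start | Z Start1; Z ::= p Z1 | r Z2; W ::= r r | p r W1; Start1 ::= W | r; Z1 ::= p | s s; Z2 ::= r | ε; W1 ::= ε | p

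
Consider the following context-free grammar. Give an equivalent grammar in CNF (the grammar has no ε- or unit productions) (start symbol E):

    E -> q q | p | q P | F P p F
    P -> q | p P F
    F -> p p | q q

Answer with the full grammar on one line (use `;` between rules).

Introduce a nonterminal for each terminal appearing in a rule of length ≥ 2: X1 → q, X2 → p.
Binarize each right-hand side of length ≥ 3 by chaining fresh nonterminals (Y1, Y2, …): affected rules were E → F P X2 F; P → X2 P F.

E -> X1 X1 | p | X1 P | F Y1; P -> q | X2 Y3; F -> X2 X2 | X1 X1; X1 -> q; X2 -> p; Y1 -> P Y2; Y2 -> X2 F; Y3 -> P F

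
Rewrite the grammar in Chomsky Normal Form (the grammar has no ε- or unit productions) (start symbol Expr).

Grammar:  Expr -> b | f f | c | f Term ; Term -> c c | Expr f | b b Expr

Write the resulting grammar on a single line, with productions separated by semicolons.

Expr -> b | X1 X1 | c | X1 Term; Term -> X2 X2 | Expr X1 | X3 Y1; X1 -> f; X2 -> c; X3 -> b; Y1 -> X3 Expr

Introduce a nonterminal for each terminal appearing in a rule of length ≥ 2: X1 → f, X2 → c, X3 → b.
Binarize each right-hand side of length ≥ 3 by chaining fresh nonterminals (Y1, Y2, …): affected rules were Term → X3 X3 Expr.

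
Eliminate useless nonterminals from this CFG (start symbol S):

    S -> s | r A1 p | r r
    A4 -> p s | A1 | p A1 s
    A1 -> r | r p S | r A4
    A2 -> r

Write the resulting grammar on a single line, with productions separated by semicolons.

Generating nonterminals: {A1, A2, A4, S}.
Reachable from S after that: {A1, A4, S}.
Removed useless symbols: {A2} and every production mentioning them.

S -> s | r A1 p | r r; A4 -> p s | A1 | p A1 s; A1 -> r | r p S | r A4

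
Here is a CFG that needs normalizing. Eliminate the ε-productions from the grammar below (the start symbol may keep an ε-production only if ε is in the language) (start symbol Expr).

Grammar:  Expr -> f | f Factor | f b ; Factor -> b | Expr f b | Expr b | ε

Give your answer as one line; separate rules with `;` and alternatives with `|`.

Expr -> f | f Factor | f b; Factor -> b | Expr f b | Expr b

Nullable nonterminals: {Factor}.
ε ∉ L(G), so no ε-production is kept.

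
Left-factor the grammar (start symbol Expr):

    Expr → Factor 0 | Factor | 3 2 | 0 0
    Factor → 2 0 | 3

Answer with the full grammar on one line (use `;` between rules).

Expr → 3 2 | 0 0 | Factor Expr1; Factor → 2 0 | 3; Expr1 → 0 | ε

Expr has alternatives sharing prefix 'Factor': factor to Expr → Factor Expr1 with Expr1 → 0 | ε.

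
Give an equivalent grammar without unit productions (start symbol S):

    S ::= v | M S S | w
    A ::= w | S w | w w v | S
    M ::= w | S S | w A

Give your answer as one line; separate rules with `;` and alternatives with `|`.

S ::= v | M S S | w; A ::= v | M S S | w | S w | w w v; M ::= w | S S | w A

Unit pairs: A ⇒* {S}.
Replace each nonterminal's rules with the union of the non-unit rules of every nonterminal it unit-derives.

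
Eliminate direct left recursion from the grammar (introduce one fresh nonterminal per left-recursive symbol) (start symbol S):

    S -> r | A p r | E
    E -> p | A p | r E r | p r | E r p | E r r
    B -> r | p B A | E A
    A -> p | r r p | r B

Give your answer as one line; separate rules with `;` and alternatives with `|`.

S -> r | A p r | E; E -> p E' | A p E' | r E r E' | p r E'; B -> r | p B A | E A; A -> p | r r p | r B; E' -> r p E' | r r E' | ε

E is directly left-recursive.
For E: α = {r p, r r}, β = {p, A p, r E r, p r}. Rewrite as E → β E' and E' → α E' | ε.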